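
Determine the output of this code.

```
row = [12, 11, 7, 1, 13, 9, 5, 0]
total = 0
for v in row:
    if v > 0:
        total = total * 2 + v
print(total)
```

1315

v=12: >0, total = 0*2+12 = 12
v=11: >0, total = 12*2+11 = 35
v=7: >0, total = 35*2+7 = 77
v=1: >0, total = 77*2+1 = 155
v=13: >0, total = 155*2+13 = 323
v=9: >0, total = 323*2+9 = 655
v=5: >0, total = 655*2+5 = 1315
v=0: not >0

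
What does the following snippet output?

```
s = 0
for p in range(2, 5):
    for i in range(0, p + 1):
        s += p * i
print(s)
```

64

p=2,i=0: s = 0+0 = 0
p=2,i=1: s = 0+2 = 2
p=2,i=2: s = 2+4 = 6
p=3,i=0: s = 6+0 = 6
p=3,i=1: s = 6+3 = 9
p=3,i=2: s = 9+6 = 15
p=3,i=3: s = 15+9 = 24
p=4,i=0: s = 24+0 = 24
p=4,i=1: s = 24+4 = 28
p=4,i=2: s = 28+8 = 36
p=4,i=3: s = 36+12 = 48
p=4,i=4: s = 48+16 = 64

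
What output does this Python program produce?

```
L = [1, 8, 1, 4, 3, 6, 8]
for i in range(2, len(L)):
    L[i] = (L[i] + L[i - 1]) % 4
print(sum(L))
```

i=2: L[2] = (1+8)%4 = 1 → [1, 8, 1, 4, 3, 6, 8]
i=3: L[3] = (4+1)%4 = 1 → [1, 8, 1, 1, 3, 6, 8]
i=4: L[4] = (3+1)%4 = 0 → [1, 8, 1, 1, 0, 6, 8]
i=5: L[5] = (6+0)%4 = 2 → [1, 8, 1, 1, 0, 2, 8]
i=6: L[6] = (8+2)%4 = 2 → [1, 8, 1, 1, 0, 2, 2]
sum = 15

15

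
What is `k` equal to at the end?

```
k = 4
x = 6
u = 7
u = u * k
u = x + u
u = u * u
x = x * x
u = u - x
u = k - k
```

4

u = 7*4 = 28
u = 6+28 = 34
u = 34*34 = 1156
x = 6*6 = 36
u = 1156-36 = 1120
u = 4-4 = 0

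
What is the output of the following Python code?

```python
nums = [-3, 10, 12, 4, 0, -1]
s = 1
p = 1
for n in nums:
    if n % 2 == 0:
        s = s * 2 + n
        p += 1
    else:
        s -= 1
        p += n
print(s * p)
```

n=-3: not even, s = 1-1 = 0; p=-2
n=10: even, s = 0*2+10 = 10; p=-1
n=12: even, s = 10*2+12 = 32; p=0
n=4: even, s = 32*2+4 = 68; p=1
n=0: even, s = 68*2+0 = 136; p=2
n=-1: not even, s = 136-1 = 135; p=1
s*p = 135*1 = 135

135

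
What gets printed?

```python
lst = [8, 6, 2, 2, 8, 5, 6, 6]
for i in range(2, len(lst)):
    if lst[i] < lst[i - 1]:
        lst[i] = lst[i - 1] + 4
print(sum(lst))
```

134

i=2: 2<6, lst[2] = 6+4 = 10 → [8, 6, 10, 2, 8, 5, 6, 6]
i=3: 2<10, lst[3] = 10+4 = 14 → [8, 6, 10, 14, 8, 5, 6, 6]
i=4: 8<14, lst[4] = 14+4 = 18 → [8, 6, 10, 14, 18, 5, 6, 6]
i=5: 5<18, lst[5] = 18+4 = 22 → [8, 6, 10, 14, 18, 22, 6, 6]
i=6: 6<22, lst[6] = 22+4 = 26 → [8, 6, 10, 14, 18, 22, 26, 6]
i=7: 6<26, lst[7] = 26+4 = 30 → [8, 6, 10, 14, 18, 22, 26, 30]
sum = 134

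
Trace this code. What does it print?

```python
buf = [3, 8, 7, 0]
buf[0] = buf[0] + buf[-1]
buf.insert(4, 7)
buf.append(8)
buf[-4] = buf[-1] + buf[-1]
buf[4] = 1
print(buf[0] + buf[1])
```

buf[0] = buf[0]+buf[-1] = 3+0 = 3 → [3, 8, 7, 0]
insert 7 at 4 → [3, 8, 7, 0, 7]
append 8 → [3, 8, 7, 0, 7, 8]
buf[-4] = buf[-1]+buf[-1] = 8+8 = 16 → [3, 8, 16, 0, 7, 8]
buf[4] = 1 → [3, 8, 16, 0, 1, 8]
buf[0]+buf[1] = 3+8 = 11

11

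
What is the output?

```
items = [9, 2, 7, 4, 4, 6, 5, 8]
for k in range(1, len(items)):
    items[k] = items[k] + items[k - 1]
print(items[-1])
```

k=1: items[1] = 2+9 = 11 → [9, 11, 7, 4, 4, 6, 5, 8]
k=2: items[2] = 7+11 = 18 → [9, 11, 18, 4, 4, 6, 5, 8]
k=3: items[3] = 4+18 = 22 → [9, 11, 18, 22, 4, 6, 5, 8]
k=4: items[4] = 4+22 = 26 → [9, 11, 18, 22, 26, 6, 5, 8]
k=5: items[5] = 6+26 = 32 → [9, 11, 18, 22, 26, 32, 5, 8]
k=6: items[6] = 5+32 = 37 → [9, 11, 18, 22, 26, 32, 37, 8]
k=7: items[7] = 8+37 = 45 → [9, 11, 18, 22, 26, 32, 37, 45]

45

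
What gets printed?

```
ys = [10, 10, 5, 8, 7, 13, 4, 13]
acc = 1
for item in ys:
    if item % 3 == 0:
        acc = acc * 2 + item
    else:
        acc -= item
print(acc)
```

-69

item=10: not %3==0, acc = 1-10 = -9
item=10: not %3==0, acc = (-9)-10 = -19
item=5: not %3==0, acc = (-19)-5 = -24
item=8: not %3==0, acc = (-24)-8 = -32
item=7: not %3==0, acc = (-32)-7 = -39
item=13: not %3==0, acc = (-39)-13 = -52
item=4: not %3==0, acc = (-52)-4 = -56
item=13: not %3==0, acc = (-56)-13 = -69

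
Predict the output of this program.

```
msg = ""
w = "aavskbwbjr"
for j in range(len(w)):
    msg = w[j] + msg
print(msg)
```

rjbwbksvaa

j=0: prepend 'a' → 'a'
j=1: prepend 'a' → 'aa'
j=2: prepend 'v' → 'vaa'
j=3: prepend 's' → 'svaa'
j=4: prepend 'k' → 'ksvaa'
j=5: prepend 'b' → 'bksvaa'
j=6: prepend 'w' → 'wbksvaa'
j=7: prepend 'b' → 'bwbksvaa'
j=8: prepend 'j' → 'jbwbksvaa'
j=9: prepend 'r' → 'rjbwbksvaa'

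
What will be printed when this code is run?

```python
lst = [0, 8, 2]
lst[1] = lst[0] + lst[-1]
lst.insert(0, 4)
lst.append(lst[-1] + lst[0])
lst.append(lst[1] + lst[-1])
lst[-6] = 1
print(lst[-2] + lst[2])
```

8

lst[1] = lst[0]+lst[-1] = 0+2 = 2 → [0, 2, 2]
insert 4 at 0 → [4, 0, 2, 2]
append lst[-1]+lst[0] = 2+4 = 6 → [4, 0, 2, 2, 6]
append lst[1]+lst[-1] = 0+6 = 6 → [4, 0, 2, 2, 6, 6]
lst[-6] = 1 → [1, 0, 2, 2, 6, 6]
lst[-2]+lst[2] = 6+2 = 8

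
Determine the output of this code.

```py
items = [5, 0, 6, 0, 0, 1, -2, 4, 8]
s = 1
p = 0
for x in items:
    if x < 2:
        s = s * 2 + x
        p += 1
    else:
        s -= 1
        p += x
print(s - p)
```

x=5: not <2, s = 1-1 = 0; p=5
x=0: <2, s = 0*2+0 = 0; p=6
x=6: not <2, s = 0-1 = -1; p=12
x=0: <2, s = (-1)*2+0 = -2; p=13
x=0: <2, s = (-2)*2+0 = -4; p=14
x=1: <2, s = (-4)*2+1 = -7; p=15
x=-2: <2, s = (-7)*2+(-2) = -16; p=16
x=4: not <2, s = (-16)-1 = -17; p=20
x=8: not <2, s = (-17)-1 = -18; p=28
s-p = (-18)-28 = -46

-46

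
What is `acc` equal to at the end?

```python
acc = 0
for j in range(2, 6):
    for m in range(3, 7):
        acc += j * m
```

252

j=2,m=3: acc = 0+6 = 6
j=2,m=4: acc = 6+8 = 14
j=2,m=5: acc = 14+10 = 24
j=2,m=6: acc = 24+12 = 36
j=3,m=3: acc = 36+9 = 45
j=3,m=4: acc = 45+12 = 57
j=3,m=5: acc = 57+15 = 72
j=3,m=6: acc = 72+18 = 90
j=4,m=3: acc = 90+12 = 102
j=4,m=4: acc = 102+16 = 118
j=4,m=5: acc = 118+20 = 138
j=4,m=6: acc = 138+24 = 162
j=5,m=3: acc = 162+15 = 177
j=5,m=4: acc = 177+20 = 197
j=5,m=5: acc = 197+25 = 222
j=5,m=6: acc = 222+30 = 252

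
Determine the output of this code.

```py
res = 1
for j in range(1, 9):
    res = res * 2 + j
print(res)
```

758

j=1: res = 1*2+1 = 3
j=2: res = 3*2+2 = 8
j=3: res = 8*2+3 = 19
j=4: res = 19*2+4 = 42
j=5: res = 42*2+5 = 89
j=6: res = 89*2+6 = 184
j=7: res = 184*2+7 = 375
j=8: res = 375*2+8 = 758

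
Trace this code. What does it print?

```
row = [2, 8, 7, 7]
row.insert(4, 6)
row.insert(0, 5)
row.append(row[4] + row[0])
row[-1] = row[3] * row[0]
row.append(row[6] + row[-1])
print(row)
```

[5, 2, 8, 7, 7, 6, 35, 70]

insert 6 at 4 → [2, 8, 7, 7, 6]
insert 5 at 0 → [5, 2, 8, 7, 7, 6]
append row[4]+row[0] = 7+5 = 12 → [5, 2, 8, 7, 7, 6, 12]
row[-1] = row[3]*row[0] = 7*5 = 35 → [5, 2, 8, 7, 7, 6, 35]
append row[6]+row[-1] = 35+35 = 70 → [5, 2, 8, 7, 7, 6, 35, 70]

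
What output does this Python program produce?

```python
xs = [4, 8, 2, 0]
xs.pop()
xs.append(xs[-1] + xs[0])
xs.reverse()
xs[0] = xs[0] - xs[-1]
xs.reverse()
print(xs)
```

pop() removes 0 → [4, 8, 2]
append xs[-1]+xs[0] = 2+4 = 6 → [4, 8, 2, 6]
reverse → [6, 2, 8, 4]
xs[0] = xs[0]-xs[-1] = 6-4 = 2 → [2, 2, 8, 4]
reverse → [4, 8, 2, 2]

[4, 8, 2, 2]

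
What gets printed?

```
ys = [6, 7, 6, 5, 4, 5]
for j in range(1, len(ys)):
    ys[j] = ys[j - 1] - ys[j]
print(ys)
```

[6, -1, -7, -12, -16, -21]

j=1: ys[1] = 6-7 = -1 → [6, -1, 6, 5, 4, 5]
j=2: ys[2] = (-1)-6 = -7 → [6, -1, -7, 5, 4, 5]
j=3: ys[3] = (-7)-5 = -12 → [6, -1, -7, -12, 4, 5]
j=4: ys[4] = (-12)-4 = -16 → [6, -1, -7, -12, -16, 5]
j=5: ys[5] = (-16)-5 = -21 → [6, -1, -7, -12, -16, -21]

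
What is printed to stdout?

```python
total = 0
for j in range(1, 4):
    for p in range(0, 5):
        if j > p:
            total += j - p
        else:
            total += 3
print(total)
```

j=1,p=0: 1>0, total = 0+1 = 1
j=1,p=1: not 1>1, total = 1+3 = 4
j=1,p=2: not 1>2, total = 4+3 = 7
j=1,p=3: not 1>3, total = 7+3 = 10
j=1,p=4: not 1>4, total = 10+3 = 13
j=2,p=0: 2>0, total = 13+2 = 15
j=2,p=1: 2>1, total = 15+1 = 16
j=2,p=2: not 2>2, total = 16+3 = 19
j=2,p=3: not 2>3, total = 19+3 = 22
j=2,p=4: not 2>4, total = 22+3 = 25
j=3,p=0: 3>0, total = 25+3 = 28
j=3,p=1: 3>1, total = 28+2 = 30
j=3,p=2: 3>2, total = 30+1 = 31
j=3,p=3: not 3>3, total = 31+3 = 34
j=3,p=4: not 3>4, total = 34+3 = 37

37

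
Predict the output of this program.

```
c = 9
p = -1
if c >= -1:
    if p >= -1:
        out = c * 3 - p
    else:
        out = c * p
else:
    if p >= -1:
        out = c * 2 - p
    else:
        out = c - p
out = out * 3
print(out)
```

c=9, p=-1
c >= -1 is True; p >= -1 is True
→ out = c * 3 - p = 28
out = 28*3 = 84

84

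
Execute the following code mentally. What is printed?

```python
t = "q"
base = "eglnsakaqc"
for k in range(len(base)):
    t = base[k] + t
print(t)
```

k=0: prepend 'e' → 'eq'
k=1: prepend 'g' → 'geq'
k=2: prepend 'l' → 'lgeq'
k=3: prepend 'n' → 'nlgeq'
k=4: prepend 's' → 'snlgeq'
k=5: prepend 'a' → 'asnlgeq'
k=6: prepend 'k' → 'kasnlgeq'
k=7: prepend 'a' → 'akasnlgeq'
k=8: prepend 'q' → 'qakasnlgeq'
k=9: prepend 'c' → 'cqakasnlgeq'

cqakasnlgeq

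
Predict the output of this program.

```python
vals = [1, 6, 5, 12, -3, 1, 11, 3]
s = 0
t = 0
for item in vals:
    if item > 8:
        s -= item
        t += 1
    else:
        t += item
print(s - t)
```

-38

item=1: not >8; t=1
item=6: not >8; t=7
item=5: not >8; t=12
item=12: >8, s = 0-12 = -12; t=13
item=-3: not >8; t=10
item=1: not >8; t=11
item=11: >8, s = (-12)-11 = -23; t=12
item=3: not >8; t=15
s-t = (-23)-15 = -38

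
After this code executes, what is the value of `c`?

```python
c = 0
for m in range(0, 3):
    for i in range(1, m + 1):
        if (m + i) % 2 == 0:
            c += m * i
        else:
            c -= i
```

4

m=1,i=1: even sum, c = 0+1 = 1
m=2,i=1: odd sum, c = 1-1 = 0
m=2,i=2: even sum, c = 0+4 = 4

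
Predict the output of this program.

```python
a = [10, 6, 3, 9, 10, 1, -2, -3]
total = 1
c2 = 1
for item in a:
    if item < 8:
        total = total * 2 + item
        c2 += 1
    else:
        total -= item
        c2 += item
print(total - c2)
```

-358

item=10: not <8, total = 1-10 = -9; c2=11
item=6: <8, total = (-9)*2+6 = -12; c2=12
item=3: <8, total = (-12)*2+3 = -21; c2=13
item=9: not <8, total = (-21)-9 = -30; c2=22
item=10: not <8, total = (-30)-10 = -40; c2=32
item=1: <8, total = (-40)*2+1 = -79; c2=33
item=-2: <8, total = (-79)*2+(-2) = -160; c2=34
item=-3: <8, total = (-160)*2+(-3) = -323; c2=35
total-c2 = (-323)-35 = -358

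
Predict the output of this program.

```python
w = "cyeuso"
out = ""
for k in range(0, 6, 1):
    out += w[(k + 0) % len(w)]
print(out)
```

cyeuso

k=0: add w[0]='c' → 'c'
k=1: add w[1]='y' → 'cy'
k=2: add w[2]='e' → 'cye'
k=3: add w[3]='u' → 'cyeu'
k=4: add w[4]='s' → 'cyeus'
k=5: add w[5]='o' → 'cyeuso'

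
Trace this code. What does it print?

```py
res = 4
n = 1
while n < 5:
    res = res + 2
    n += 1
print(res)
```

n=1: res = 4+2 = 6
n=2: res = 6+2 = 8
n=3: res = 8+2 = 10
n=4: res = 10+2 = 12

12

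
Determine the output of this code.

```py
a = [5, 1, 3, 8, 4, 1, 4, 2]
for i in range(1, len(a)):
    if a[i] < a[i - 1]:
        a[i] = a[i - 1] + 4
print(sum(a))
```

152

i=1: 1<5, a[1] = 5+4 = 9 → [5, 9, 3, 8, 4, 1, 4, 2]
i=2: 3<9, a[2] = 9+4 = 13 → [5, 9, 13, 8, 4, 1, 4, 2]
i=3: 8<13, a[3] = 13+4 = 17 → [5, 9, 13, 17, 4, 1, 4, 2]
i=4: 4<17, a[4] = 17+4 = 21 → [5, 9, 13, 17, 21, 1, 4, 2]
i=5: 1<21, a[5] = 21+4 = 25 → [5, 9, 13, 17, 21, 25, 4, 2]
i=6: 4<25, a[6] = 25+4 = 29 → [5, 9, 13, 17, 21, 25, 29, 2]
i=7: 2<29, a[7] = 29+4 = 33 → [5, 9, 13, 17, 21, 25, 29, 33]
sum = 152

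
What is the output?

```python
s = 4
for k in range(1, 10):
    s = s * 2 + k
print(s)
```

3061

k=1: s = 4*2+1 = 9
k=2: s = 9*2+2 = 20
k=3: s = 20*2+3 = 43
k=4: s = 43*2+4 = 90
k=5: s = 90*2+5 = 185
k=6: s = 185*2+6 = 376
k=7: s = 376*2+7 = 759
k=8: s = 759*2+8 = 1526
k=9: s = 1526*2+9 = 3061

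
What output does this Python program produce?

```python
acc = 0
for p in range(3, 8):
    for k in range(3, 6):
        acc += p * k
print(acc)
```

p=3,k=3: acc = 0+9 = 9
p=3,k=4: acc = 9+12 = 21
p=3,k=5: acc = 21+15 = 36
p=4,k=3: acc = 36+12 = 48
p=4,k=4: acc = 48+16 = 64
p=4,k=5: acc = 64+20 = 84
p=5,k=3: acc = 84+15 = 99
p=5,k=4: acc = 99+20 = 119
p=5,k=5: acc = 119+25 = 144
p=6,k=3: acc = 144+18 = 162
p=6,k=4: acc = 162+24 = 186
p=6,k=5: acc = 186+30 = 216
p=7,k=3: acc = 216+21 = 237
p=7,k=4: acc = 237+28 = 265
p=7,k=5: acc = 265+35 = 300

300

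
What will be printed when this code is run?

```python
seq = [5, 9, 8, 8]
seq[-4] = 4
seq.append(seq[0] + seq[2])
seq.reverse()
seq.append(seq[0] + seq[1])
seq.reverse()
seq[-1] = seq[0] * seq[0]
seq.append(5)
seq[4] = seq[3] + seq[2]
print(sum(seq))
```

463

seq[-4] = 4 → [4, 9, 8, 8]
append seq[0]+seq[2] = 4+8 = 12 → [4, 9, 8, 8, 12]
reverse → [12, 8, 8, 9, 4]
append seq[0]+seq[1] = 12+8 = 20 → [12, 8, 8, 9, 4, 20]
reverse → [20, 4, 9, 8, 8, 12]
seq[-1] = seq[0]*seq[0] = 20*20 = 400 → [20, 4, 9, 8, 8, 400]
append 5 → [20, 4, 9, 8, 8, 400, 5]
seq[4] = seq[3]+seq[2] = 8+9 = 17 → [20, 4, 9, 8, 17, 400, 5]
sum = 463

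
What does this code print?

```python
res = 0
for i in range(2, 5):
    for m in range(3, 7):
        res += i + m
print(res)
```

i=2,m=3: res = 0+5 = 5
i=2,m=4: res = 5+6 = 11
i=2,m=5: res = 11+7 = 18
i=2,m=6: res = 18+8 = 26
i=3,m=3: res = 26+6 = 32
i=3,m=4: res = 32+7 = 39
i=3,m=5: res = 39+8 = 47
i=3,m=6: res = 47+9 = 56
i=4,m=3: res = 56+7 = 63
i=4,m=4: res = 63+8 = 71
i=4,m=5: res = 71+9 = 80
i=4,m=6: res = 80+10 = 90

90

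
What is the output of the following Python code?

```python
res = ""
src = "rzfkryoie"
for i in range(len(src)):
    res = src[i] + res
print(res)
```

i=0: prepend 'r' → 'r'
i=1: prepend 'z' → 'zr'
i=2: prepend 'f' → 'fzr'
i=3: prepend 'k' → 'kfzr'
i=4: prepend 'r' → 'rkfzr'
i=5: prepend 'y' → 'yrkfzr'
i=6: prepend 'o' → 'oyrkfzr'
i=7: prepend 'i' → 'ioyrkfzr'
i=8: prepend 'e' → 'eioyrkfzr'

eioyrkfzr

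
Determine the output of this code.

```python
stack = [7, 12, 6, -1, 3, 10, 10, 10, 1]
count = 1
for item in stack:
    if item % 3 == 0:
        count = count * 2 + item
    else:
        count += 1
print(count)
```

85

item=7: not %3==0, count = 1+1 = 2
item=12: %3==0, count = 2*2+12 = 16
item=6: %3==0, count = 16*2+6 = 38
item=-1: not %3==0, count = 38+1 = 39
item=3: %3==0, count = 39*2+3 = 81
item=10: not %3==0, count = 81+1 = 82
item=10: not %3==0, count = 82+1 = 83
item=10: not %3==0, count = 83+1 = 84
item=1: not %3==0, count = 84+1 = 85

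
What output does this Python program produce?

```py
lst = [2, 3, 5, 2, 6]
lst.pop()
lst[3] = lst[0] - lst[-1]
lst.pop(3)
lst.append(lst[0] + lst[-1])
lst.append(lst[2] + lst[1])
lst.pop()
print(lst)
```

pop() removes 6 → [2, 3, 5, 2]
lst[3] = lst[0]-lst[-1] = 2-2 = 0 → [2, 3, 5, 0]
pop(3) removes 0 → [2, 3, 5]
append lst[0]+lst[-1] = 2+5 = 7 → [2, 3, 5, 7]
append lst[2]+lst[1] = 5+3 = 8 → [2, 3, 5, 7, 8]
pop() removes 8 → [2, 3, 5, 7]

[2, 3, 5, 7]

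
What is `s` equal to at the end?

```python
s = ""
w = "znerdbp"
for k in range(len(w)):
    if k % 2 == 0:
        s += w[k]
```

k=0: add 'z' → 'z'
k=1: skip
k=2: add 'e' → 'ze'
k=3: skip
k=4: add 'd' → 'zed'
k=5: skip
k=6: add 'p' → 'zedp'

'zedp'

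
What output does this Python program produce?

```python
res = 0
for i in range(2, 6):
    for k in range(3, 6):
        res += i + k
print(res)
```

90

i=2,k=3: res = 0+5 = 5
i=2,k=4: res = 5+6 = 11
i=2,k=5: res = 11+7 = 18
i=3,k=3: res = 18+6 = 24
i=3,k=4: res = 24+7 = 31
i=3,k=5: res = 31+8 = 39
i=4,k=3: res = 39+7 = 46
i=4,k=4: res = 46+8 = 54
i=4,k=5: res = 54+9 = 63
i=5,k=3: res = 63+8 = 71
i=5,k=4: res = 71+9 = 80
i=5,k=5: res = 80+10 = 90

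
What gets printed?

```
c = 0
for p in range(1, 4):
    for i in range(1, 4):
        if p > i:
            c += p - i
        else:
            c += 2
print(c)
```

p=1,i=1: not 1>1, c = 0+2 = 2
p=1,i=2: not 1>2, c = 2+2 = 4
p=1,i=3: not 1>3, c = 4+2 = 6
p=2,i=1: 2>1, c = 6+1 = 7
p=2,i=2: not 2>2, c = 7+2 = 9
p=2,i=3: not 2>3, c = 9+2 = 11
p=3,i=1: 3>1, c = 11+2 = 13
p=3,i=2: 3>2, c = 13+1 = 14
p=3,i=3: not 3>3, c = 14+2 = 16

16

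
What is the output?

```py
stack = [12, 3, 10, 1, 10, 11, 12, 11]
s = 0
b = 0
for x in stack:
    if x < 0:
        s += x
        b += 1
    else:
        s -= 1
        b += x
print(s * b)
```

x=12: not <0, s = 0-1 = -1; b=12
x=3: not <0, s = (-1)-1 = -2; b=15
x=10: not <0, s = (-2)-1 = -3; b=25
x=1: not <0, s = (-3)-1 = -4; b=26
x=10: not <0, s = (-4)-1 = -5; b=36
x=11: not <0, s = (-5)-1 = -6; b=47
x=12: not <0, s = (-6)-1 = -7; b=59
x=11: not <0, s = (-7)-1 = -8; b=70
s*b = (-8)*70 = -560

-560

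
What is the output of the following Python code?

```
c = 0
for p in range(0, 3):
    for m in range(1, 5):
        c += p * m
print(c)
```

30

p=0,m=1: c = 0+0 = 0
p=0,m=2: c = 0+0 = 0
p=0,m=3: c = 0+0 = 0
p=0,m=4: c = 0+0 = 0
p=1,m=1: c = 0+1 = 1
p=1,m=2: c = 1+2 = 3
p=1,m=3: c = 3+3 = 6
p=1,m=4: c = 6+4 = 10
p=2,m=1: c = 10+2 = 12
p=2,m=2: c = 12+4 = 16
p=2,m=3: c = 16+6 = 22
p=2,m=4: c = 22+8 = 30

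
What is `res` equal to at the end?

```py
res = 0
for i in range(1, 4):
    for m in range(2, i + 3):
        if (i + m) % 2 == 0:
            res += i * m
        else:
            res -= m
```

i=1,m=2: odd sum, res = 0-2 = -2
i=1,m=3: even sum, res = (-2)+3 = 1
i=2,m=2: even sum, res = 1+4 = 5
i=2,m=3: odd sum, res = 5-3 = 2
i=2,m=4: even sum, res = 2+8 = 10
i=3,m=2: odd sum, res = 10-2 = 8
i=3,m=3: even sum, res = 8+9 = 17
i=3,m=4: odd sum, res = 17-4 = 13
i=3,m=5: even sum, res = 13+15 = 28

28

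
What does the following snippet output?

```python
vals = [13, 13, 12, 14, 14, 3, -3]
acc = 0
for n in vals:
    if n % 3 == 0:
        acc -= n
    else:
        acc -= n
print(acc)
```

n=13: not %3==0, acc = 0-13 = -13
n=13: not %3==0, acc = (-13)-13 = -26
n=12: %3==0, acc = (-26)-12 = -38
n=14: not %3==0, acc = (-38)-14 = -52
n=14: not %3==0, acc = (-52)-14 = -66
n=3: %3==0, acc = (-66)-3 = -69
n=-3: %3==0, acc = (-69)-(-3) = -66

-66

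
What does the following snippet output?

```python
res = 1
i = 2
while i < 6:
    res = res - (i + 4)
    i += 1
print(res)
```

-29

i=2: res = 1-6 = -5
i=3: res = (-5)-7 = -12
i=4: res = (-12)-8 = -20
i=5: res = (-20)-9 = -29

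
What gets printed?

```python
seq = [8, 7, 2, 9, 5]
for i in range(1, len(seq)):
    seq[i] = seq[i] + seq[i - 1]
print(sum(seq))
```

i=1: seq[1] = 7+8 = 15 → [8, 15, 2, 9, 5]
i=2: seq[2] = 2+15 = 17 → [8, 15, 17, 9, 5]
i=3: seq[3] = 9+17 = 26 → [8, 15, 17, 26, 5]
i=4: seq[4] = 5+26 = 31 → [8, 15, 17, 26, 31]
sum = 97

97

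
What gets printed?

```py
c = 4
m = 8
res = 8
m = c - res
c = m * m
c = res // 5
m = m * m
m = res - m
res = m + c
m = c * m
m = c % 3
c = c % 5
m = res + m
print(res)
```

-7

m = 4-8 = -4
c = (-4)*(-4) = 16
c = 8//5 = 1
m = (-4)*(-4) = 16
m = 8-16 = -8
res = (-8)+1 = -7
m = 1*(-8) = -8
m = 1%3 = 1
c = 1%5 = 1
m = (-7)+1 = -6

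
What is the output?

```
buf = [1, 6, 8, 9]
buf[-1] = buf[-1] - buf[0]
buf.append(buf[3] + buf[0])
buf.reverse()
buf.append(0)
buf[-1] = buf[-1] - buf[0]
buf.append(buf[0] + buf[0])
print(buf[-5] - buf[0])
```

buf[-1] = buf[-1]-buf[0] = 9-1 = 8 → [1, 6, 8, 8]
append buf[3]+buf[0] = 8+1 = 9 → [1, 6, 8, 8, 9]
reverse → [9, 8, 8, 6, 1]
append 0 → [9, 8, 8, 6, 1, 0]
buf[-1] = buf[-1]-buf[0] = 0-9 = -9 → [9, 8, 8, 6, 1, -9]
append buf[0]+buf[0] = 9+9 = 18 → [9, 8, 8, 6, 1, -9, 18]
buf[-5]-buf[0] = 8-9 = -1

-1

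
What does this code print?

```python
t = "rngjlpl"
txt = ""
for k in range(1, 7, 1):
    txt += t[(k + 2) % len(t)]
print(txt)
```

jlplrn

k=1: add t[3]='j' → 'j'
k=2: add t[4]='l' → 'jl'
k=3: add t[5]='p' → 'jlp'
k=4: add t[6]='l' → 'jlpl'
k=5: add t[0]='r' → 'jlplr'
k=6: add t[1]='n' → 'jlplrn'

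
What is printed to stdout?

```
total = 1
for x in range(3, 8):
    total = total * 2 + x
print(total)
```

151

x=3: total = 1*2+3 = 5
x=4: total = 5*2+4 = 14
x=5: total = 14*2+5 = 33
x=6: total = 33*2+6 = 72
x=7: total = 72*2+7 = 151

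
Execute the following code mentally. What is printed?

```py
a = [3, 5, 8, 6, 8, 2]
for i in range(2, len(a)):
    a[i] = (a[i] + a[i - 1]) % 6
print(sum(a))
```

18

i=2: a[2] = (8+5)%6 = 1 → [3, 5, 1, 6, 8, 2]
i=3: a[3] = (6+1)%6 = 1 → [3, 5, 1, 1, 8, 2]
i=4: a[4] = (8+1)%6 = 3 → [3, 5, 1, 1, 3, 2]
i=5: a[5] = (2+3)%6 = 5 → [3, 5, 1, 1, 3, 5]
sum = 18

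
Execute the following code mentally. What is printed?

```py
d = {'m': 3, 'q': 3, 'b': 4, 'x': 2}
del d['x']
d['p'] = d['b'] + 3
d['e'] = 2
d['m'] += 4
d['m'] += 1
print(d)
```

{'m': 8, 'q': 3, 'b': 4, 'p': 7, 'e': 2}

del 'x' → {'m': 3, 'q': 3, 'b': 4}
d['p'] = d['b']+3 = 7 → {'m': 3, 'q': 3, 'b': 4, 'p': 7}
d['e'] = 2 → {'m': 3, 'q': 3, 'b': 4, 'p': 7, 'e': 2}
d['m'] = 3+4 = 7 → {'m': 7, 'q': 3, 'b': 4, 'p': 7, 'e': 2}
d['m'] = 7+1 = 8 → {'m': 8, 'q': 3, 'b': 4, 'p': 7, 'e': 2}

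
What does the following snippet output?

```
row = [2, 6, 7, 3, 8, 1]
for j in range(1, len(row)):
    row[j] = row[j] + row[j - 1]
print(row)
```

[2, 8, 15, 18, 26, 27]

j=1: row[1] = 6+2 = 8 → [2, 8, 7, 3, 8, 1]
j=2: row[2] = 7+8 = 15 → [2, 8, 15, 3, 8, 1]
j=3: row[3] = 3+15 = 18 → [2, 8, 15, 18, 8, 1]
j=4: row[4] = 8+18 = 26 → [2, 8, 15, 18, 26, 1]
j=5: row[5] = 1+26 = 27 → [2, 8, 15, 18, 26, 27]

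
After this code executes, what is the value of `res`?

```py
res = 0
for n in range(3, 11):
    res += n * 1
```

52

n=3: res = 0+3*1 = 3
n=4: res = 3+4*1 = 7
n=5: res = 7+5*1 = 12
n=6: res = 12+6*1 = 18
n=7: res = 18+7*1 = 25
n=8: res = 25+8*1 = 33
n=9: res = 33+9*1 = 42
n=10: res = 42+10*1 = 52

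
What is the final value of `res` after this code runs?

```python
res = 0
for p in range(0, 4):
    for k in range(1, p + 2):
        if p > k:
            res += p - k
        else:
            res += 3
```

p=0,k=1: not 0>1, res = 0+3 = 3
p=1,k=1: not 1>1, res = 3+3 = 6
p=1,k=2: not 1>2, res = 6+3 = 9
p=2,k=1: 2>1, res = 9+1 = 10
p=2,k=2: not 2>2, res = 10+3 = 13
p=2,k=3: not 2>3, res = 13+3 = 16
p=3,k=1: 3>1, res = 16+2 = 18
p=3,k=2: 3>2, res = 18+1 = 19
p=3,k=3: not 3>3, res = 19+3 = 22
p=3,k=4: not 3>4, res = 22+3 = 25

25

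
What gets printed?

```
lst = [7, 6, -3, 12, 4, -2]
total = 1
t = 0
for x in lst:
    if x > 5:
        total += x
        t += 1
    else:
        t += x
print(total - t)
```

x=7: >5, total = 1+7 = 8; t=1
x=6: >5, total = 8+6 = 14; t=2
x=-3: not >5; t=-1
x=12: >5, total = 14+12 = 26; t=0
x=4: not >5; t=4
x=-2: not >5; t=2
total-t = 26-2 = 24

24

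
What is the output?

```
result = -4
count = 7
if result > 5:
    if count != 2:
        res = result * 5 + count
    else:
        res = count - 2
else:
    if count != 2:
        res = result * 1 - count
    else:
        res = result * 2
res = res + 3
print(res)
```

result=-4, count=7
result > 5 is False; count != 2 is True
→ res = result * 1 - count = -11
res = (-11)+3 = -8

-8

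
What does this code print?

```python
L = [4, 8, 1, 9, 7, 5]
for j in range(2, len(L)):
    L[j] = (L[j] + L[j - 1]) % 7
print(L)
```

j=2: L[2] = (1+8)%7 = 2 → [4, 8, 2, 9, 7, 5]
j=3: L[3] = (9+2)%7 = 4 → [4, 8, 2, 4, 7, 5]
j=4: L[4] = (7+4)%7 = 4 → [4, 8, 2, 4, 4, 5]
j=5: L[5] = (5+4)%7 = 2 → [4, 8, 2, 4, 4, 2]

[4, 8, 2, 4, 4, 2]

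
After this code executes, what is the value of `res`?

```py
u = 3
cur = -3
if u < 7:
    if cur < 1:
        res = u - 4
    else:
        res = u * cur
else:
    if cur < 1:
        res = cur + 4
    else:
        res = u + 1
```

u=3, cur=-3
u < 7 is True; cur < 1 is True
→ res = u - 4 = -1

-1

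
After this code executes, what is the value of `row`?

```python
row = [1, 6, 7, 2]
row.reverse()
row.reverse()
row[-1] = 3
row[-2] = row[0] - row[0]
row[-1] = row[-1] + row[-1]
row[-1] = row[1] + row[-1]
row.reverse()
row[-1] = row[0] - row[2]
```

[12, 0, 6, 6]

reverse → [2, 7, 6, 1]
reverse → [1, 6, 7, 2]
row[-1] = 3 → [1, 6, 7, 3]
row[-2] = row[0]-row[0] = 1-1 = 0 → [1, 6, 0, 3]
row[-1] = row[-1]+row[-1] = 3+3 = 6 → [1, 6, 0, 6]
row[-1] = row[1]+row[-1] = 6+6 = 12 → [1, 6, 0, 12]
reverse → [12, 0, 6, 1]
row[-1] = row[0]-row[2] = 12-6 = 6 → [12, 0, 6, 6]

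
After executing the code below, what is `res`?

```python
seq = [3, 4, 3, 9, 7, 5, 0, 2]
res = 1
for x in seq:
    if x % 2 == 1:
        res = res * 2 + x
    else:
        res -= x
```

x=3: odd, res = 1*2+3 = 5
x=4: not odd, res = 5-4 = 1
x=3: odd, res = 1*2+3 = 5
x=9: odd, res = 5*2+9 = 19
x=7: odd, res = 19*2+7 = 45
x=5: odd, res = 45*2+5 = 95
x=0: not odd, res = 95-0 = 95
x=2: not odd, res = 95-2 = 93

93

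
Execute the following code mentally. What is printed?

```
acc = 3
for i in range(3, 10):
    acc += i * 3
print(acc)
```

129

i=3: acc = 3+3*3 = 12
i=4: acc = 12+4*3 = 24
i=5: acc = 24+5*3 = 39
i=6: acc = 39+6*3 = 57
i=7: acc = 57+7*3 = 78
i=8: acc = 78+8*3 = 102
i=9: acc = 102+9*3 = 129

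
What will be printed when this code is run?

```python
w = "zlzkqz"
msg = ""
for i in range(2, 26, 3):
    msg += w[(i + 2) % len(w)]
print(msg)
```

qlqlqlql

i=2: add w[4]='q' → 'q'
i=5: add w[1]='l' → 'ql'
i=8: add w[4]='q' → 'qlq'
i=11: add w[1]='l' → 'qlql'
i=14: add w[4]='q' → 'qlqlq'
i=17: add w[1]='l' → 'qlqlql'
i=20: add w[4]='q' → 'qlqlqlq'
i=23: add w[1]='l' → 'qlqlqlql'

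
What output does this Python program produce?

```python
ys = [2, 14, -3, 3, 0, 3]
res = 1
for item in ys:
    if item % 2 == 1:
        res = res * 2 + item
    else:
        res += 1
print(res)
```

23

item=2: not odd, res = 1+1 = 2
item=14: not odd, res = 2+1 = 3
item=-3: odd, res = 3*2+(-3) = 3
item=3: odd, res = 3*2+3 = 9
item=0: not odd, res = 9+1 = 10
item=3: odd, res = 10*2+3 = 23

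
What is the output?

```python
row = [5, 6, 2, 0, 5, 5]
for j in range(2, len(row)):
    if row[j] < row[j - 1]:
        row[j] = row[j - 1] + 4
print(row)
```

[5, 6, 10, 14, 18, 22]

j=2: 2<6, row[2] = 6+4 = 10 → [5, 6, 10, 0, 5, 5]
j=3: 0<10, row[3] = 10+4 = 14 → [5, 6, 10, 14, 5, 5]
j=4: 5<14, row[4] = 14+4 = 18 → [5, 6, 10, 14, 18, 5]
j=5: 5<18, row[5] = 18+4 = 22 → [5, 6, 10, 14, 18, 22]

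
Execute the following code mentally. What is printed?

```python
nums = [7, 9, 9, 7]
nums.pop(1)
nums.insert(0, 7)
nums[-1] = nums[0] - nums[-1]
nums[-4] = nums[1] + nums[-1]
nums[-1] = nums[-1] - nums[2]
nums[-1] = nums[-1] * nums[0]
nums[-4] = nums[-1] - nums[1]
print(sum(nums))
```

-117

pop(1) removes 9 → [7, 9, 7]
insert 7 at 0 → [7, 7, 9, 7]
nums[-1] = nums[0]-nums[-1] = 7-7 = 0 → [7, 7, 9, 0]
nums[-4] = nums[1]+nums[-1] = 7+0 = 7 → [7, 7, 9, 0]
nums[-1] = nums[-1]-nums[2] = 0-9 = -9 → [7, 7, 9, -9]
nums[-1] = nums[-1]*nums[0] = (-9)*7 = -63 → [7, 7, 9, -63]
nums[-4] = nums[-1]-nums[1] = (-63)-7 = -70 → [-70, 7, 9, -63]
sum = -117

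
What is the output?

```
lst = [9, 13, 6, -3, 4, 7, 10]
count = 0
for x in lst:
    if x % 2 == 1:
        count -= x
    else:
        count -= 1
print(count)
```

x=9: odd, count = 0-9 = -9
x=13: odd, count = (-9)-13 = -22
x=6: not odd, count = (-22)-1 = -23
x=-3: odd, count = (-23)-(-3) = -20
x=4: not odd, count = (-20)-1 = -21
x=7: odd, count = (-21)-7 = -28
x=10: not odd, count = (-28)-1 = -29

-29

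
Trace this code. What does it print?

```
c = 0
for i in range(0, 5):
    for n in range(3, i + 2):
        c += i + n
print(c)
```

42

i=2,n=3: c = 0+5 = 5
i=3,n=3: c = 5+6 = 11
i=3,n=4: c = 11+7 = 18
i=4,n=3: c = 18+7 = 25
i=4,n=4: c = 25+8 = 33
i=4,n=5: c = 33+9 = 42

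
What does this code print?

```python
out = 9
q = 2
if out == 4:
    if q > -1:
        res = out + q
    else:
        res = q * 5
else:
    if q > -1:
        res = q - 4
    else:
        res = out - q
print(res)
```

-2

out=9, q=2
out == 4 is False; q > -1 is True
→ res = q - 4 = -2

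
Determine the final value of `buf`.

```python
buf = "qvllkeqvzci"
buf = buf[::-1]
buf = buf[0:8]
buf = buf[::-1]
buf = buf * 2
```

'lkeqvzcilkeqvzci'

reverse → 'iczvqekllvq'
slice [0:8] → 'iczvqekl'
reverse → 'lkeqvzci'
repeat ×2 → 'lkeqvzcilkeqvzci'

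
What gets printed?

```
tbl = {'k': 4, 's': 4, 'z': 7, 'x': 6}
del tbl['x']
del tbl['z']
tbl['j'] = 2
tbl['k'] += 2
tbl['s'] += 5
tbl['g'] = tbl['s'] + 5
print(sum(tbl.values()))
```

31

del 'x' → {'k': 4, 's': 4, 'z': 7}
del 'z' → {'k': 4, 's': 4}
tbl['j'] = 2 → {'k': 4, 's': 4, 'j': 2}
tbl['k'] = 4+2 = 6 → {'k': 6, 's': 4, 'j': 2}
tbl['s'] = 4+5 = 9 → {'k': 6, 's': 9, 'j': 2}
tbl['g'] = tbl['s']+5 = 14 → {'k': 6, 's': 9, 'j': 2, 'g': 14}
sum of values = 31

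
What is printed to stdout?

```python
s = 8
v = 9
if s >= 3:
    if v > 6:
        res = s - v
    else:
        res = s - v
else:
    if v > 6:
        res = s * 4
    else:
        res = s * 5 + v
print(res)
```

-1

s=8, v=9
s >= 3 is True; v > 6 is True
→ res = s - v = -1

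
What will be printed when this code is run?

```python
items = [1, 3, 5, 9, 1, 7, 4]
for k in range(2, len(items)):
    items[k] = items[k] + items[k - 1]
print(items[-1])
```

k=2: items[2] = 5+3 = 8 → [1, 3, 8, 9, 1, 7, 4]
k=3: items[3] = 9+8 = 17 → [1, 3, 8, 17, 1, 7, 4]
k=4: items[4] = 1+17 = 18 → [1, 3, 8, 17, 18, 7, 4]
k=5: items[5] = 7+18 = 25 → [1, 3, 8, 17, 18, 25, 4]
k=6: items[6] = 4+25 = 29 → [1, 3, 8, 17, 18, 25, 29]

29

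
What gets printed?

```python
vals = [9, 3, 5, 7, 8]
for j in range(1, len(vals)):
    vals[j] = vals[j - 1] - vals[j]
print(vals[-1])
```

j=1: vals[1] = 9-3 = 6 → [9, 6, 5, 7, 8]
j=2: vals[2] = 6-5 = 1 → [9, 6, 1, 7, 8]
j=3: vals[3] = 1-7 = -6 → [9, 6, 1, -6, 8]
j=4: vals[4] = (-6)-8 = -14 → [9, 6, 1, -6, -14]

-14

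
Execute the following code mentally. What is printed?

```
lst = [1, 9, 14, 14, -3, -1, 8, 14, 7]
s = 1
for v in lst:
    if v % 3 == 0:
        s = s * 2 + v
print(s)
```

19

v=1: not %3==0
v=9: %3==0, s = 1*2+9 = 11
v=14: not %3==0
v=14: not %3==0
v=-3: %3==0, s = 11*2+(-3) = 19
v=-1: not %3==0
v=8: not %3==0
v=14: not %3==0
v=7: not %3==0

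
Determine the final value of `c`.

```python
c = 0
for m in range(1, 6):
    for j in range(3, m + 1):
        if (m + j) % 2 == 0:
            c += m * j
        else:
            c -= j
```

58

m=3,j=3: even sum, c = 0+9 = 9
m=4,j=3: odd sum, c = 9-3 = 6
m=4,j=4: even sum, c = 6+16 = 22
m=5,j=3: even sum, c = 22+15 = 37
m=5,j=4: odd sum, c = 37-4 = 33
m=5,j=5: even sum, c = 33+25 = 58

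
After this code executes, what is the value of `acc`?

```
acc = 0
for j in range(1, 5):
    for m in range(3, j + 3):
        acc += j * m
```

125

j=1,m=3: acc = 0+3 = 3
j=2,m=3: acc = 3+6 = 9
j=2,m=4: acc = 9+8 = 17
j=3,m=3: acc = 17+9 = 26
j=3,m=4: acc = 26+12 = 38
j=3,m=5: acc = 38+15 = 53
j=4,m=3: acc = 53+12 = 65
j=4,m=4: acc = 65+16 = 81
j=4,m=5: acc = 81+20 = 101
j=4,m=6: acc = 101+24 = 125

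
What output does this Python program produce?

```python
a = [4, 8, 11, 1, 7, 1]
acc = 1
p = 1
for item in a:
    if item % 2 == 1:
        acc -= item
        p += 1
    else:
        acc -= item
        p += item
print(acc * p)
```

-527

item=4: not odd, acc = 1-4 = -3; p=5
item=8: not odd, acc = (-3)-8 = -11; p=13
item=11: odd, acc = (-11)-11 = -22; p=14
item=1: odd, acc = (-22)-1 = -23; p=15
item=7: odd, acc = (-23)-7 = -30; p=16
item=1: odd, acc = (-30)-1 = -31; p=17
acc*p = (-31)*17 = -527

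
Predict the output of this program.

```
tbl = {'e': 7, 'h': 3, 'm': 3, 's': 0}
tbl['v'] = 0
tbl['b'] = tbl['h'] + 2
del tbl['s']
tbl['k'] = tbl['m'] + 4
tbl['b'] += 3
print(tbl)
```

{'e': 7, 'h': 3, 'm': 3, 'v': 0, 'b': 8, 'k': 7}

tbl['v'] = 0 → {'e': 7, 'h': 3, 'm': 3, 's': 0, 'v': 0}
tbl['b'] = tbl['h']+2 = 5 → {'e': 7, 'h': 3, 'm': 3, 's': 0, 'v': 0, 'b': 5}
del 's' → {'e': 7, 'h': 3, 'm': 3, 'v': 0, 'b': 5}
tbl['k'] = tbl['m']+4 = 7 → {'e': 7, 'h': 3, 'm': 3, 'v': 0, 'b': 5, 'k': 7}
tbl['b'] = 5+3 = 8 → {'e': 7, 'h': 3, 'm': 3, 'v': 0, 'b': 8, 'k': 7}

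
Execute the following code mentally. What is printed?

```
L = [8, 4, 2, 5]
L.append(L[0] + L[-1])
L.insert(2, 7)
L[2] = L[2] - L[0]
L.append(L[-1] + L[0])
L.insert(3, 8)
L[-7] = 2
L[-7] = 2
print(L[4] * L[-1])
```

append L[0]+L[-1] = 8+5 = 13 → [8, 4, 2, 5, 13]
insert 7 at 2 → [8, 4, 7, 2, 5, 13]
L[2] = L[2]-L[0] = 7-8 = -1 → [8, 4, -1, 2, 5, 13]
append L[-1]+L[0] = 13+8 = 21 → [8, 4, -1, 2, 5, 13, 21]
insert 8 at 3 → [8, 4, -1, 8, 2, 5, 13, 21]
L[-7] = 2 → [8, 2, -1, 8, 2, 5, 13, 21]
L[-7] = 2 → [8, 2, -1, 8, 2, 5, 13, 21]
L[4]*L[-1] = 2*21 = 42

42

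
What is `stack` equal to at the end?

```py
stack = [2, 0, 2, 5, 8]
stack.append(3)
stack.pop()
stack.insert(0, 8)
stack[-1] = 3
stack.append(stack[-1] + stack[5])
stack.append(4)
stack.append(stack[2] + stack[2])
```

[8, 2, 0, 2, 5, 3, 6, 4, 0]

append 3 → [2, 0, 2, 5, 8, 3]
pop() removes 3 → [2, 0, 2, 5, 8]
insert 8 at 0 → [8, 2, 0, 2, 5, 8]
stack[-1] = 3 → [8, 2, 0, 2, 5, 3]
append stack[-1]+stack[5] = 3+3 = 6 → [8, 2, 0, 2, 5, 3, 6]
append 4 → [8, 2, 0, 2, 5, 3, 6, 4]
append stack[2]+stack[2] = 0+0 = 0 → [8, 2, 0, 2, 5, 3, 6, 4, 0]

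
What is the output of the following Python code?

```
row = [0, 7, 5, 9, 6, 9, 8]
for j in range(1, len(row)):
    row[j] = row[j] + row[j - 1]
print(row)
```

j=1: row[1] = 7+0 = 7 → [0, 7, 5, 9, 6, 9, 8]
j=2: row[2] = 5+7 = 12 → [0, 7, 12, 9, 6, 9, 8]
j=3: row[3] = 9+12 = 21 → [0, 7, 12, 21, 6, 9, 8]
j=4: row[4] = 6+21 = 27 → [0, 7, 12, 21, 27, 9, 8]
j=5: row[5] = 9+27 = 36 → [0, 7, 12, 21, 27, 36, 8]
j=6: row[6] = 8+36 = 44 → [0, 7, 12, 21, 27, 36, 44]

[0, 7, 12, 21, 27, 36, 44]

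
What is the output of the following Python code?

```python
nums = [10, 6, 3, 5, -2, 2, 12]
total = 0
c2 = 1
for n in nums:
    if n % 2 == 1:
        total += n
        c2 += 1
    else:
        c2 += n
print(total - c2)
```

n=10: not odd; c2=11
n=6: not odd; c2=17
n=3: odd, total = 0+3 = 3; c2=18
n=5: odd, total = 3+5 = 8; c2=19
n=-2: not odd; c2=17
n=2: not odd; c2=19
n=12: not odd; c2=31
total-c2 = 8-31 = -23

-23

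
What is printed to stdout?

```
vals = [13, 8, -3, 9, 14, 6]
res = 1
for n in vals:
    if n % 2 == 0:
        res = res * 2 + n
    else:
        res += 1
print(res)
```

n=13: not even, res = 1+1 = 2
n=8: even, res = 2*2+8 = 12
n=-3: not even, res = 12+1 = 13
n=9: not even, res = 13+1 = 14
n=14: even, res = 14*2+14 = 42
n=6: even, res = 42*2+6 = 90

90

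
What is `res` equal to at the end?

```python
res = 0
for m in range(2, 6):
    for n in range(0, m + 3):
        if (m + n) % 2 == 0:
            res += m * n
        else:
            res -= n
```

m=2,n=0: even sum, res = 0+0 = 0
m=2,n=1: odd sum, res = 0-1 = -1
m=2,n=2: even sum, res = (-1)+4 = 3
m=2,n=3: odd sum, res = 3-3 = 0
m=2,n=4: even sum, res = 0+8 = 8
m=3,n=0: odd sum, res = 8-0 = 8
m=3,n=1: even sum, res = 8+3 = 11
m=3,n=2: odd sum, res = 11-2 = 9
m=3,n=3: even sum, res = 9+9 = 18
m=3,n=4: odd sum, res = 18-4 = 14
m=3,n=5: even sum, res = 14+15 = 29
m=4,n=0: even sum, res = 29+0 = 29
m=4,n=1: odd sum, res = 29-1 = 28
m=4,n=2: even sum, res = 28+8 = 36
m=4,n=3: odd sum, res = 36-3 = 33
m=4,n=4: even sum, res = 33+16 = 49
m=4,n=5: odd sum, res = 49-5 = 44
m=4,n=6: even sum, res = 44+24 = 68
m=5,n=0: odd sum, res = 68-0 = 68
m=5,n=1: even sum, res = 68+5 = 73
m=5,n=2: odd sum, res = 73-2 = 71
m=5,n=3: even sum, res = 71+15 = 86
m=5,n=4: odd sum, res = 86-4 = 82
m=5,n=5: even sum, res = 82+25 = 107
m=5,n=6: odd sum, res = 107-6 = 101
m=5,n=7: even sum, res = 101+35 = 136

136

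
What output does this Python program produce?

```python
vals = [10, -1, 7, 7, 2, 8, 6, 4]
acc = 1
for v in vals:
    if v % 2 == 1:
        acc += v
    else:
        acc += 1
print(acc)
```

19

v=10: not odd, acc = 1+1 = 2
v=-1: odd, acc = 2+(-1) = 1
v=7: odd, acc = 1+7 = 8
v=7: odd, acc = 8+7 = 15
v=2: not odd, acc = 15+1 = 16
v=8: not odd, acc = 16+1 = 17
v=6: not odd, acc = 17+1 = 18
v=4: not odd, acc = 18+1 = 19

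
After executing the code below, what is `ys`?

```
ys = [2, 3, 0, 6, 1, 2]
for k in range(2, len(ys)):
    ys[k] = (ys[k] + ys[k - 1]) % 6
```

k=2: ys[2] = (0+3)%6 = 3 → [2, 3, 3, 6, 1, 2]
k=3: ys[3] = (6+3)%6 = 3 → [2, 3, 3, 3, 1, 2]
k=4: ys[4] = (1+3)%6 = 4 → [2, 3, 3, 3, 4, 2]
k=5: ys[5] = (2+4)%6 = 0 → [2, 3, 3, 3, 4, 0]

[2, 3, 3, 3, 4, 0]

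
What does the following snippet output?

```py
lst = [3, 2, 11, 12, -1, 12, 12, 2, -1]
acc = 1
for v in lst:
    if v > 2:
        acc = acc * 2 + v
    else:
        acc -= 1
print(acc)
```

v=3: >2, acc = 1*2+3 = 5
v=2: not >2, acc = 5-1 = 4
v=11: >2, acc = 4*2+11 = 19
v=12: >2, acc = 19*2+12 = 50
v=-1: not >2, acc = 50-1 = 49
v=12: >2, acc = 49*2+12 = 110
v=12: >2, acc = 110*2+12 = 232
v=2: not >2, acc = 232-1 = 231
v=-1: not >2, acc = 231-1 = 230

230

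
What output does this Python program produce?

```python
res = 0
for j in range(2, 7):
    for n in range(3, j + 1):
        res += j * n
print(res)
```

j=3,n=3: res = 0+9 = 9
j=4,n=3: res = 9+12 = 21
j=4,n=4: res = 21+16 = 37
j=5,n=3: res = 37+15 = 52
j=5,n=4: res = 52+20 = 72
j=5,n=5: res = 72+25 = 97
j=6,n=3: res = 97+18 = 115
j=6,n=4: res = 115+24 = 139
j=6,n=5: res = 139+30 = 169
j=6,n=6: res = 169+36 = 205

205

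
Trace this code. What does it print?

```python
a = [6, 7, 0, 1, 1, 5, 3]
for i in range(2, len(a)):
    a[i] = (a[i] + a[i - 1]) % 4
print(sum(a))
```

20

i=2: a[2] = (0+7)%4 = 3 → [6, 7, 3, 1, 1, 5, 3]
i=3: a[3] = (1+3)%4 = 0 → [6, 7, 3, 0, 1, 5, 3]
i=4: a[4] = (1+0)%4 = 1 → [6, 7, 3, 0, 1, 5, 3]
i=5: a[5] = (5+1)%4 = 2 → [6, 7, 3, 0, 1, 2, 3]
i=6: a[6] = (3+2)%4 = 1 → [6, 7, 3, 0, 1, 2, 1]
sum = 20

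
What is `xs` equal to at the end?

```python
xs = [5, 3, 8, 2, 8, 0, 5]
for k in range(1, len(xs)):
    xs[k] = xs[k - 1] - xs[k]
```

[5, 2, -6, -8, -16, -16, -21]

k=1: xs[1] = 5-3 = 2 → [5, 2, 8, 2, 8, 0, 5]
k=2: xs[2] = 2-8 = -6 → [5, 2, -6, 2, 8, 0, 5]
k=3: xs[3] = (-6)-2 = -8 → [5, 2, -6, -8, 8, 0, 5]
k=4: xs[4] = (-8)-8 = -16 → [5, 2, -6, -8, -16, 0, 5]
k=5: xs[5] = (-16)-0 = -16 → [5, 2, -6, -8, -16, -16, 5]
k=6: xs[6] = (-16)-5 = -21 → [5, 2, -6, -8, -16, -16, -21]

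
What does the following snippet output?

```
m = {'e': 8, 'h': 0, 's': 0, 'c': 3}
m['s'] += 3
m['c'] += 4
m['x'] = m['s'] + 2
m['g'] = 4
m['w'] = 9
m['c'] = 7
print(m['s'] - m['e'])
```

m['s'] = 0+3 = 3 → {'e': 8, 'h': 0, 's': 3, 'c': 3}
m['c'] = 3+4 = 7 → {'e': 8, 'h': 0, 's': 3, 'c': 7}
m['x'] = m['s']+2 = 5 → {'e': 8, 'h': 0, 's': 3, 'c': 7, 'x': 5}
m['g'] = 4 → {'e': 8, 'h': 0, 's': 3, 'c': 7, 'x': 5, 'g': 4}
m['w'] = 9 → {'e': 8, 'h': 0, 's': 3, 'c': 7, 'x': 5, 'g': 4, 'w': 9}
m['c'] = 7 → {'e': 8, 'h': 0, 's': 3, 'c': 7, 'x': 5, 'g': 4, 'w': 9}
m['s']-m['e'] = 3-8 = -5

-5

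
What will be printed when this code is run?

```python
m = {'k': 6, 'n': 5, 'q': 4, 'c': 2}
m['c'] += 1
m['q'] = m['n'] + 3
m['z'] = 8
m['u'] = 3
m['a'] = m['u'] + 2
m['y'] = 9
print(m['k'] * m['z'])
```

48

m['c'] = 2+1 = 3 → {'k': 6, 'n': 5, 'q': 4, 'c': 3}
m['q'] = m['n']+3 = 8 → {'k': 6, 'n': 5, 'q': 8, 'c': 3}
m['z'] = 8 → {'k': 6, 'n': 5, 'q': 8, 'c': 3, 'z': 8}
m['u'] = 3 → {'k': 6, 'n': 5, 'q': 8, 'c': 3, 'z': 8, 'u': 3}
m['a'] = m['u']+2 = 5 → {'k': 6, 'n': 5, 'q': 8, 'c': 3, 'z': 8, 'u': 3, 'a': 5}
m['y'] = 9 → {'k': 6, 'n': 5, 'q': 8, 'c': 3, 'z': 8, 'u': 3, 'a': 5, 'y': 9}
m['k']*m['z'] = 6*8 = 48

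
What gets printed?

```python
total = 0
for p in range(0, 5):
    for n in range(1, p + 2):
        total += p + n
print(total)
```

75

p=0,n=1: total = 0+1 = 1
p=1,n=1: total = 1+2 = 3
p=1,n=2: total = 3+3 = 6
p=2,n=1: total = 6+3 = 9
p=2,n=2: total = 9+4 = 13
p=2,n=3: total = 13+5 = 18
p=3,n=1: total = 18+4 = 22
p=3,n=2: total = 22+5 = 27
p=3,n=3: total = 27+6 = 33
p=3,n=4: total = 33+7 = 40
p=4,n=1: total = 40+5 = 45
p=4,n=2: total = 45+6 = 51
p=4,n=3: total = 51+7 = 58
p=4,n=4: total = 58+8 = 66
p=4,n=5: total = 66+9 = 75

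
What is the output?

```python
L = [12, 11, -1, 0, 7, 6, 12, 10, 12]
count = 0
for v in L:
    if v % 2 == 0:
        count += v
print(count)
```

52

v=12: even, count = 0+12 = 12
v=11: not even
v=-1: not even
v=0: even, count = 12+0 = 12
v=7: not even
v=6: even, count = 12+6 = 18
v=12: even, count = 18+12 = 30
v=10: even, count = 30+10 = 40
v=12: even, count = 40+12 = 52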